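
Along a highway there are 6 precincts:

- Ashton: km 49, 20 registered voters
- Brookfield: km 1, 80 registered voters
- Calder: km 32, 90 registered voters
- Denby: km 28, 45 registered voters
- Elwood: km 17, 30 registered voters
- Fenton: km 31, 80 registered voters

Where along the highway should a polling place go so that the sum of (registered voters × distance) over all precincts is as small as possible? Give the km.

For a sum of weighted absolute distances on a line, the optimum is the weighted median (not the mean). Total weight W = 345; half-weight = 172.5.
Sort by position and accumulate weight:
  km 1 (Brookfield, w=80) → cum 80
  km 17 (Elwood, w=30) → cum 110
  km 28 (Denby, w=45) → cum 155
  km 31 (Fenton, w=80) → cum 235  ≥ 172.5 → median here
  km 32 (Calder, w=90) → cum 325
  km 49 (Ashton, w=20) → cum 345
Optimal location: km 31.

x = 31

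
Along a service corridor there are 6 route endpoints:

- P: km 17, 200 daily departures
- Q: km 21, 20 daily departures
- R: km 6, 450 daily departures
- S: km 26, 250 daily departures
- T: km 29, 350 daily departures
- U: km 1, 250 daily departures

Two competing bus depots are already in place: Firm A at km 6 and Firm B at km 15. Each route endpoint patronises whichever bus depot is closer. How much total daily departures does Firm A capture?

700

The indifferent point is the midpoint (6+15)/2 = 10.5; route endpoints left of it (closer to Firm A at 6) go to Firm A, those right go to Firm B.
  U at 1 (w=250) → Firm A
  R at 6 (w=450) → Firm A
  P at 17 (w=200) → Firm B
  Q at 21 (w=20) → Firm B
  S at 26 (w=250) → Firm B
  T at 29 (w=350) → Firm B
Firm A captures 700; Firm B captures 820.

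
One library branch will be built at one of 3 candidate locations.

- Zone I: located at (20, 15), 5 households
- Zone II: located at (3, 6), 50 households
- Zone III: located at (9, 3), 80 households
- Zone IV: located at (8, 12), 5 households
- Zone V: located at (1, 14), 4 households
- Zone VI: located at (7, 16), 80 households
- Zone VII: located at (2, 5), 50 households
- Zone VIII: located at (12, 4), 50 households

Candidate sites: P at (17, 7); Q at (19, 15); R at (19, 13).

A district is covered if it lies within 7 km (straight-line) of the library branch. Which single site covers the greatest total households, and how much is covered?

P, covering 50

Coverage radius r = 7 km; a point is covered iff (Δx)²+(Δy)² ≤ 7² = 49.
  P (17, 7): covers {Zone VIII} → 50
  Q (19, 15): covers {Zone I} → 5
  R (19, 13): covers {Zone I} → 5
Maximum coverage at P: 50 households.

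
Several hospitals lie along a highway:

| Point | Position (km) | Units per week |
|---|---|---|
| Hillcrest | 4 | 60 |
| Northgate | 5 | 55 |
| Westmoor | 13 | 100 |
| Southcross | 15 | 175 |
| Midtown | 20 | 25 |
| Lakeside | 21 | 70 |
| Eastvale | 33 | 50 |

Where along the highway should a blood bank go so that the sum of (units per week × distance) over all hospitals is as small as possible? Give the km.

For a sum of weighted absolute distances on a line, the optimum is the weighted median (not the mean). Total weight W = 535; half-weight = 267.5.
Sort by position and accumulate weight:
  km 4 (Hillcrest, w=60) → cum 60
  km 5 (Northgate, w=55) → cum 115
  km 13 (Westmoor, w=100) → cum 215
  km 15 (Southcross, w=175) → cum 390  ≥ 267.5 → median here
  km 20 (Midtown, w=25) → cum 415
  km 21 (Lakeside, w=70) → cum 485
  km 33 (Eastvale, w=50) → cum 535
Optimal location: km 15.

x = 15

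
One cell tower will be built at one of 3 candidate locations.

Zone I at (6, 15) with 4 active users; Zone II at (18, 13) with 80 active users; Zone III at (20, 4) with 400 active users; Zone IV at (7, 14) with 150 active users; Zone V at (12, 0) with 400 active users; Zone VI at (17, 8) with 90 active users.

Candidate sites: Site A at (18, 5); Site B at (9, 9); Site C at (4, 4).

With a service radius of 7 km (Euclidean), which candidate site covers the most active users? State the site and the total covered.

Site A, covering 490

Coverage radius r = 7 km; a point is covered iff (Δx)²+(Δy)² ≤ 7² = 49.
  Site A (18, 5): covers {Zone III, Zone VI} → 490
  Site B (9, 9): covers {Zone I, Zone IV} → 154
  Site C (4, 4): covers {none} → 0
Maximum coverage at Site A: 490 active users.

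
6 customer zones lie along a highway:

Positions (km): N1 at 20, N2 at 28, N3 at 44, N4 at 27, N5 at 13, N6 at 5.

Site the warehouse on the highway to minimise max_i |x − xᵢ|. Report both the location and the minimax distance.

The 1-center on a line is the midpoint of the two extreme points: leftmost at 5, rightmost at 44.
Optimal location = (5 + 44)/2 = 24.5; maximum distance = (44 − 5)/2 = 19.5.

location 24.5, max distance 19.5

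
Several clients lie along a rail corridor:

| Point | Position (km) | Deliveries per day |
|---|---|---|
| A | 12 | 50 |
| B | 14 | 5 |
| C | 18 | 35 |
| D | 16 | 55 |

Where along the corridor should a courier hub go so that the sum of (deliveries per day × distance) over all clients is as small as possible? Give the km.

For a sum of weighted absolute distances on a line, the optimum is the weighted median (not the mean). Total weight W = 145; half-weight = 72.5.
Sort by position and accumulate weight:
  km 12 (A, w=50) → cum 50
  km 14 (B, w=5) → cum 55
  km 16 (D, w=55) → cum 110  ≥ 72.5 → median here
  km 18 (C, w=35) → cum 145
Optimal location: km 16.

x = 16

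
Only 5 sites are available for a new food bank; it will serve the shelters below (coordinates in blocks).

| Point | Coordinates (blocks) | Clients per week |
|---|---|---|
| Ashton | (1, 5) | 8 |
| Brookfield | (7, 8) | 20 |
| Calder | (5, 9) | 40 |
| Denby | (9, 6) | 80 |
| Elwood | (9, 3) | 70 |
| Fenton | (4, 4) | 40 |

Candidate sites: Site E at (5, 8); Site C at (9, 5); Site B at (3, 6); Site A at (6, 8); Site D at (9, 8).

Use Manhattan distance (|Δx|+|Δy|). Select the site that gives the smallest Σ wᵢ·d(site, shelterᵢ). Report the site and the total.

Total weighted distance at each candidate:
  Site E (5, 8): total = 1446
  Site C (9, 5): total = 944
  Site B (3, 6): total = 1574
  Site A (6, 8): total = 1364
  Site D (9, 8): total = 1198
Minimum is at Site C with total 944 blocks.

Site C, total 944 blocks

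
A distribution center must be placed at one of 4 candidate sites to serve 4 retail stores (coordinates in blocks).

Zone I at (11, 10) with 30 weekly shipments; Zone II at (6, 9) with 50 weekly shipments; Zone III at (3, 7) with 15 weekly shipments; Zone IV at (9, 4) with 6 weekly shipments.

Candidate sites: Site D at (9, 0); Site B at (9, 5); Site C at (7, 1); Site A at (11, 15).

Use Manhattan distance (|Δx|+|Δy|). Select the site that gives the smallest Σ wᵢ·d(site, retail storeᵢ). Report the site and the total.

Total weighted distance at each candidate:
  Site D (9, 0): total = 1179
  Site B (9, 5): total = 686
  Site C (7, 1): total = 1020
  Site A (11, 15): total = 1018
Minimum is at Site B with total 686 blocks.

Site B, total 686 blocks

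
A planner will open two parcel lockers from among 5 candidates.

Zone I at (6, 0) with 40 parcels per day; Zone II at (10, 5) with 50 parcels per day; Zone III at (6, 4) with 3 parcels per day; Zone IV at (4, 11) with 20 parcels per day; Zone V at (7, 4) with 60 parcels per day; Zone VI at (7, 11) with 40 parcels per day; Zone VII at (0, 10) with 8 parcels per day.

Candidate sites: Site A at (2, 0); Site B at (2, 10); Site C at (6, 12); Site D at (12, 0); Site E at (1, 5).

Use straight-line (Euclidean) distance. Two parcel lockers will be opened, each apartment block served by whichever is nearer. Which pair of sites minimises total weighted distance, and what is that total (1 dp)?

Evaluate every pair (each demand assigned to the nearer of the two):
  {Site C, Site D}: total = 1067.0
  {Site A, Site C}: total = 1116.2
  {Site B, Site D}: total = 1179.8
  {Site C, Site E}: total = 1208.3
  {Site A, Site B}: total = 1297.5
  {Site B, Site E}: total = 1377.8
  {Site D, Site E}: total = 1403.9
  {Site B, Site C}: total = 1441.5
  {Site A, Site E}: total = 1504.6
  {Site A, Site D}: total = 1618.9
Best pair: {Site C, Site D} with total 1067.0.

{Site C, Site D}, total 1067.0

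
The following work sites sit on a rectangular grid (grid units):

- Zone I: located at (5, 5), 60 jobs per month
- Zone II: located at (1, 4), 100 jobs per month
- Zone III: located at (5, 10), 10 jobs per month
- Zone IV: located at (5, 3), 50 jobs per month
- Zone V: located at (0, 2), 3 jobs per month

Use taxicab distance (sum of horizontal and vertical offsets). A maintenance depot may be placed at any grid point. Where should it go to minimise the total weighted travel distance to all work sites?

Manhattan distance separates: Σwᵢ(|x−xᵢ|+|y−yᵢ|) = Σwᵢ|x−xᵢ| + Σwᵢ|y−yᵢ|, so x and y are optimised independently as 1-D weighted medians.
Total weight W = 223; half = 111.5.
x-coordinate, sorted with cumulative weight:
  x=0 (Zone V, w=3) cum 3
  x=1 (Zone II, w=100) cum 103
  x=5 (Zone I, w=60) cum 163  ← median
  x=5 (Zone III, w=10) cum 173
  x=5 (Zone IV, w=50) cum 223
⇒ x* = 5
y-coordinate, sorted with cumulative weight:
  y=2 (Zone V, w=3) cum 3
  y=3 (Zone IV, w=50) cum 53
  y=4 (Zone II, w=100) cum 153  ← median
  y=5 (Zone I, w=60) cum 213
  y=10 (Zone III, w=10) cum 223
⇒ y* = 4

(5, 4)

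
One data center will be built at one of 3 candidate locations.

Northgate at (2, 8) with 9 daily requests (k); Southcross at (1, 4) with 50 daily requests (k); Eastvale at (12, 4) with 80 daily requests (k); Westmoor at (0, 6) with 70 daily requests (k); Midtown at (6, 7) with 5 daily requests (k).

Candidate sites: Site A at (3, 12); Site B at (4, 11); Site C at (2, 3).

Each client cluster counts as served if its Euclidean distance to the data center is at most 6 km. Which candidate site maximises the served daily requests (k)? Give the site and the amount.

Coverage radius r = 6 km; a point is covered iff (Δx)²+(Δy)² ≤ 6² = 36.
  Site A (3, 12): covers {Northgate, Midtown} → 14
  Site B (4, 11): covers {Northgate, Midtown} → 14
  Site C (2, 3): covers {Northgate, Southcross, Westmoor, Midtown} → 134
Maximum coverage at Site C: 134 daily requests (k).

Site C, covering 134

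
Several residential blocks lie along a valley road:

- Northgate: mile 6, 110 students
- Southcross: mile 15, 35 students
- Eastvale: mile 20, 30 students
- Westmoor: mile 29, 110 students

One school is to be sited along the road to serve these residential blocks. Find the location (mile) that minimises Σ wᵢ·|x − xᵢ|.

For a sum of weighted absolute distances on a line, the optimum is the weighted median (not the mean). Total weight W = 285; half-weight = 142.5.
Sort by position and accumulate weight:
  mile 6 (Northgate, w=110) → cum 110
  mile 15 (Southcross, w=35) → cum 145  ≥ 142.5 → median here
  mile 20 (Eastvale, w=30) → cum 175
  mile 29 (Westmoor, w=110) → cum 285
Optimal location: mile 15.

x = 15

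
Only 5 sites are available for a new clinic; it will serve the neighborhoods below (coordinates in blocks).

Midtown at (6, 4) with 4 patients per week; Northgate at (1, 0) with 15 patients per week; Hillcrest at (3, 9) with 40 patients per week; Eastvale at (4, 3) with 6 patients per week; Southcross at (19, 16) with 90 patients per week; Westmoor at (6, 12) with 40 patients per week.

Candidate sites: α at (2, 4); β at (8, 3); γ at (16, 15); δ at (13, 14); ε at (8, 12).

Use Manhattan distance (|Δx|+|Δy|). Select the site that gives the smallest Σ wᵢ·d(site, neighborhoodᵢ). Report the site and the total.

Total weighted distance at each candidate:
  α (2, 4): total = 3439
  β (8, 3): total = 3226
  γ (16, 15): total = 2318
  δ (13, 14): total = 2258
  ε (8, 12): total = 2153
Minimum is at ε with total 2153 blocks.

ε, total 2153 blocks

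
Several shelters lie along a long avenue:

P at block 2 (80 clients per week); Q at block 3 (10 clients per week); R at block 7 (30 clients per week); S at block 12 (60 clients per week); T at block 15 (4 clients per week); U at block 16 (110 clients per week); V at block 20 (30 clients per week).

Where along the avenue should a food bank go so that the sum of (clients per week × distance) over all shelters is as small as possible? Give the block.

x = 12

For a sum of weighted absolute distances on a line, the optimum is the weighted median (not the mean). Total weight W = 324; half-weight = 162.
Sort by position and accumulate weight:
  block 2 (P, w=80) → cum 80
  block 3 (Q, w=10) → cum 90
  block 7 (R, w=30) → cum 120
  block 12 (S, w=60) → cum 180  ≥ 162 → median here
  block 15 (T, w=4) → cum 184
  block 16 (U, w=110) → cum 294
  block 20 (V, w=30) → cum 324
Optimal location: block 12.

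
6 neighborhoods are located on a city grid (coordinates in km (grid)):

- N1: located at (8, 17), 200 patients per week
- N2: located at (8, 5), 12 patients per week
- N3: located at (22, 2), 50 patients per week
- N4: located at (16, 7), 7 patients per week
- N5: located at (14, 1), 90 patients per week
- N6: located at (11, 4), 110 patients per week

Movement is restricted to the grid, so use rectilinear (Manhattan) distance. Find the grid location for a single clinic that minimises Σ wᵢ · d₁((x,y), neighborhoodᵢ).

(11, 4)

Manhattan distance separates: Σwᵢ(|x−xᵢ|+|y−yᵢ|) = Σwᵢ|x−xᵢ| + Σwᵢ|y−yᵢ|, so x and y are optimised independently as 1-D weighted medians.
Total weight W = 469; half = 234.5.
x-coordinate, sorted with cumulative weight:
  x=8 (N1, w=200) cum 200
  x=8 (N2, w=12) cum 212
  x=11 (N6, w=110) cum 322  ← median
  x=14 (N5, w=90) cum 412
  x=16 (N4, w=7) cum 419
  x=22 (N3, w=50) cum 469
⇒ x* = 11
y-coordinate, sorted with cumulative weight:
  y=1 (N5, w=90) cum 90
  y=2 (N3, w=50) cum 140
  y=4 (N6, w=110) cum 250  ← median
  y=5 (N2, w=12) cum 262
  y=7 (N4, w=7) cum 269
  y=17 (N1, w=200) cum 469
⇒ y* = 4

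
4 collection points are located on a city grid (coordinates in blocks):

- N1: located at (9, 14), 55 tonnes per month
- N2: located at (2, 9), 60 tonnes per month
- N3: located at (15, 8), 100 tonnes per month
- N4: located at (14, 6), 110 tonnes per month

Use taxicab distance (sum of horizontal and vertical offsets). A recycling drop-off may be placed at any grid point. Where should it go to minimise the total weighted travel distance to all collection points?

(14, 8)

Manhattan distance separates: Σwᵢ(|x−xᵢ|+|y−yᵢ|) = Σwᵢ|x−xᵢ| + Σwᵢ|y−yᵢ|, so x and y are optimised independently as 1-D weighted medians.
Total weight W = 325; half = 162.5.
x-coordinate, sorted with cumulative weight:
  x=2 (N2, w=60) cum 60
  x=9 (N1, w=55) cum 115
  x=14 (N4, w=110) cum 225  ← median
  x=15 (N3, w=100) cum 325
⇒ x* = 14
y-coordinate, sorted with cumulative weight:
  y=6 (N4, w=110) cum 110
  y=8 (N3, w=100) cum 210  ← median
  y=9 (N2, w=60) cum 270
  y=14 (N1, w=55) cum 325
⇒ y* = 8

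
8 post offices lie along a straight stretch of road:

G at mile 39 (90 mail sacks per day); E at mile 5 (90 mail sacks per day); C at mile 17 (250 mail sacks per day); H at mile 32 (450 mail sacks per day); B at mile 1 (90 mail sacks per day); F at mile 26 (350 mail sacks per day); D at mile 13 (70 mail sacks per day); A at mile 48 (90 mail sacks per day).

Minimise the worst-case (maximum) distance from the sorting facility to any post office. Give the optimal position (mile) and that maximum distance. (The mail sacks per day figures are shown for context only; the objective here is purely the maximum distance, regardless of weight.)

location 24.5, max distance 23.5

The 1-center on a line is the midpoint of the two extreme points: leftmost at 1, rightmost at 48.
Optimal location = (1 + 48)/2 = 24.5; maximum distance = (48 − 1)/2 = 23.5.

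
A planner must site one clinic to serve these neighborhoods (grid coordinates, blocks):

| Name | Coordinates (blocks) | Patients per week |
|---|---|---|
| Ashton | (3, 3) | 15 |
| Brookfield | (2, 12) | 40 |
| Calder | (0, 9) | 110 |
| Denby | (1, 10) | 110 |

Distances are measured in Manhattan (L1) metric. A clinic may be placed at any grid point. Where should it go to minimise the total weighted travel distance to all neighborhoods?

Manhattan distance separates: Σwᵢ(|x−xᵢ|+|y−yᵢ|) = Σwᵢ|x−xᵢ| + Σwᵢ|y−yᵢ|, so x and y are optimised independently as 1-D weighted medians.
Total weight W = 275; half = 137.5.
x-coordinate, sorted with cumulative weight:
  x=0 (Calder, w=110) cum 110
  x=1 (Denby, w=110) cum 220  ← median
  x=2 (Brookfield, w=40) cum 260
  x=3 (Ashton, w=15) cum 275
⇒ x* = 1
y-coordinate, sorted with cumulative weight:
  y=3 (Ashton, w=15) cum 15
  y=9 (Calder, w=110) cum 125
  y=10 (Denby, w=110) cum 235  ← median
  y=12 (Brookfield, w=40) cum 275
⇒ y* = 10

(1, 10)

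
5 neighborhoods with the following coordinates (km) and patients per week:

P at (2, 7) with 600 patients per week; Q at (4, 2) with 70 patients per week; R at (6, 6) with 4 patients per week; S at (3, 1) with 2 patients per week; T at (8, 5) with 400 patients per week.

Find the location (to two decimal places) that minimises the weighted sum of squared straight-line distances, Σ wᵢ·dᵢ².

(4.38, 5.92)

The minimiser of Σwᵢ‖p−pᵢ‖² is the weighted centroid p* = (Σwᵢpᵢ)/(Σwᵢ).
Σwᵢ = 1076.
Σwᵢxᵢ = 600·2 + 70·4 + 4·6 + 2·3 + 400·8 = 4710.
Σwᵢyᵢ = 600·7 + 70·2 + 4·6 + 2·1 + 400·5 = 6366.
x* = 4710/1076 = 4.38, y* = 6366/1076 = 5.92.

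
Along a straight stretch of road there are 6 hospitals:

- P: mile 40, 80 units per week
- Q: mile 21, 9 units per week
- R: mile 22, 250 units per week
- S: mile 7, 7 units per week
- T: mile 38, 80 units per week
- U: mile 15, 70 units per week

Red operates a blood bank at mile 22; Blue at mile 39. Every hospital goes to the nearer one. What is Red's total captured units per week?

336

The indifferent point is the midpoint (22+39)/2 = 30.5; hospitals left of it (closer to Red at 22) go to Red, those right go to Blue.
  S at 7 (w=7) → Red
  U at 15 (w=70) → Red
  Q at 21 (w=9) → Red
  R at 22 (w=250) → Red
  T at 38 (w=80) → Blue
  P at 40 (w=80) → Blue
Red captures 336; Blue captures 160.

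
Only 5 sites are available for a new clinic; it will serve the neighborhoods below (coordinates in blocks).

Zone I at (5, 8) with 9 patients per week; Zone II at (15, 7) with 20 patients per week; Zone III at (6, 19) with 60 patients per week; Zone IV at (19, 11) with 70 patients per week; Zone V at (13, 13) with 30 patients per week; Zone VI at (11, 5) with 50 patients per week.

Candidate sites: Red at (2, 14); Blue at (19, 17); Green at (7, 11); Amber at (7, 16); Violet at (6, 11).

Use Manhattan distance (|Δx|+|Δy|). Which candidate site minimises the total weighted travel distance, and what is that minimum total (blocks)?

Total weighted distance at each candidate:
  Red (2, 14): total = 3681
  Blue (19, 17): total = 3107
  Green (7, 11): total = 2405
  Amber (7, 16): total = 2880
  Violet (6, 11): total = 2506
Minimum is at Green with total 2405 blocks.

Green, total 2405 blocks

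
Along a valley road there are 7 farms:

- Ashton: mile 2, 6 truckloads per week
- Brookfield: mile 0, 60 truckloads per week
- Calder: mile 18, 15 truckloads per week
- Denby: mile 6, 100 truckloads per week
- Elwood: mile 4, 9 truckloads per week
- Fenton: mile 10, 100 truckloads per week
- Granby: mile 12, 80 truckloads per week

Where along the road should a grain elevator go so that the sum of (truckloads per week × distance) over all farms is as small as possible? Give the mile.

x = 10

For a sum of weighted absolute distances on a line, the optimum is the weighted median (not the mean). Total weight W = 370; half-weight = 185.
Sort by position and accumulate weight:
  mile 0 (Brookfield, w=60) → cum 60
  mile 2 (Ashton, w=6) → cum 66
  mile 4 (Elwood, w=9) → cum 75
  mile 6 (Denby, w=100) → cum 175
  mile 10 (Fenton, w=100) → cum 275  ≥ 185 → median here
  mile 12 (Granby, w=80) → cum 355
  mile 18 (Calder, w=15) → cum 370
Optimal location: mile 10.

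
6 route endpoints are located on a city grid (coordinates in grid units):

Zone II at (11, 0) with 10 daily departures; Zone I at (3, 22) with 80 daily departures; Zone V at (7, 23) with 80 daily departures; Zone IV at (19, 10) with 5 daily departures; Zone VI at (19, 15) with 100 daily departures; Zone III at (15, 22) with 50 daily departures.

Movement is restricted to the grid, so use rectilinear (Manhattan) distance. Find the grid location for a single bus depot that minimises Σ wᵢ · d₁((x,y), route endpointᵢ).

(11, 22)

Manhattan distance separates: Σwᵢ(|x−xᵢ|+|y−yᵢ|) = Σwᵢ|x−xᵢ| + Σwᵢ|y−yᵢ|, so x and y are optimised independently as 1-D weighted medians.
Total weight W = 325; half = 162.5.
x-coordinate, sorted with cumulative weight:
  x=3 (Zone I, w=80) cum 80
  x=7 (Zone V, w=80) cum 160
  x=11 (Zone II, w=10) cum 170  ← median
  x=15 (Zone III, w=50) cum 220
  x=19 (Zone IV, w=5) cum 225
  x=19 (Zone VI, w=100) cum 325
⇒ x* = 11
y-coordinate, sorted with cumulative weight:
  y=0 (Zone II, w=10) cum 10
  y=10 (Zone IV, w=5) cum 15
  y=15 (Zone VI, w=100) cum 115
  y=22 (Zone I, w=80) cum 195  ← median
  y=22 (Zone III, w=50) cum 245
  y=23 (Zone V, w=80) cum 325
⇒ y* = 22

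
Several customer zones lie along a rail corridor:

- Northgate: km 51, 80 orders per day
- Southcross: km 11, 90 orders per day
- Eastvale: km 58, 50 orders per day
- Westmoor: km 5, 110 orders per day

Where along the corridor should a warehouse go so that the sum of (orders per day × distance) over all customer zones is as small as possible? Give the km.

x = 11

For a sum of weighted absolute distances on a line, the optimum is the weighted median (not the mean). Total weight W = 330; half-weight = 165.
Sort by position and accumulate weight:
  km 5 (Westmoor, w=110) → cum 110
  km 11 (Southcross, w=90) → cum 200  ≥ 165 → median here
  km 51 (Northgate, w=80) → cum 280
  km 58 (Eastvale, w=50) → cum 330
Optimal location: km 11.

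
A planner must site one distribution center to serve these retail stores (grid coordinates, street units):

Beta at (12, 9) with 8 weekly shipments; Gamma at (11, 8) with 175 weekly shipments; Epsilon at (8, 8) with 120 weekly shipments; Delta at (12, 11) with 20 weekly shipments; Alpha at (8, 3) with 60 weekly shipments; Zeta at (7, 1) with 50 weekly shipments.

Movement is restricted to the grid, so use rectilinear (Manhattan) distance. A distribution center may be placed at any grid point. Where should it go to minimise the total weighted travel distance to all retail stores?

(8, 8)

Manhattan distance separates: Σwᵢ(|x−xᵢ|+|y−yᵢ|) = Σwᵢ|x−xᵢ| + Σwᵢ|y−yᵢ|, so x and y are optimised independently as 1-D weighted medians.
Total weight W = 433; half = 216.5.
x-coordinate, sorted with cumulative weight:
  x=7 (Zeta, w=50) cum 50
  x=8 (Epsilon, w=120) cum 170
  x=8 (Alpha, w=60) cum 230  ← median
  x=11 (Gamma, w=175) cum 405
  x=12 (Beta, w=8) cum 413
  x=12 (Delta, w=20) cum 433
⇒ x* = 8
y-coordinate, sorted with cumulative weight:
  y=1 (Zeta, w=50) cum 50
  y=3 (Alpha, w=60) cum 110
  y=8 (Gamma, w=175) cum 285  ← median
  y=8 (Epsilon, w=120) cum 405
  y=9 (Beta, w=8) cum 413
  y=11 (Delta, w=20) cum 433
⇒ y* = 8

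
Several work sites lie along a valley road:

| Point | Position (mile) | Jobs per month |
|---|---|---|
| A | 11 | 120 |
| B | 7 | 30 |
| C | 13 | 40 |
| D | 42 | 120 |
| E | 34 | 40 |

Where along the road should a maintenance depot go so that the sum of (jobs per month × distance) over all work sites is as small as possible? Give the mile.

For a sum of weighted absolute distances on a line, the optimum is the weighted median (not the mean). Total weight W = 350; half-weight = 175.
Sort by position and accumulate weight:
  mile 7 (B, w=30) → cum 30
  mile 11 (A, w=120) → cum 150
  mile 13 (C, w=40) → cum 190  ≥ 175 → median here
  mile 34 (E, w=40) → cum 230
  mile 42 (D, w=120) → cum 350
Optimal location: mile 13.

x = 13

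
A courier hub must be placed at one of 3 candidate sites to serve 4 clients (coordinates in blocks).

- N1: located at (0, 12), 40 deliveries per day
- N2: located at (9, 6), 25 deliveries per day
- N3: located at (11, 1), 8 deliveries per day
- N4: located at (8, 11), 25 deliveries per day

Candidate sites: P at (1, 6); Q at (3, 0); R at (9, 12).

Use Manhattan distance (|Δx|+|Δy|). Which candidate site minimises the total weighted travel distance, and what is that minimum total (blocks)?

R, total 664 blocks

Total weighted distance at each candidate:
  P (1, 6): total = 900
  Q (3, 0): total = 1372
  R (9, 12): total = 664
Minimum is at R with total 664 blocks.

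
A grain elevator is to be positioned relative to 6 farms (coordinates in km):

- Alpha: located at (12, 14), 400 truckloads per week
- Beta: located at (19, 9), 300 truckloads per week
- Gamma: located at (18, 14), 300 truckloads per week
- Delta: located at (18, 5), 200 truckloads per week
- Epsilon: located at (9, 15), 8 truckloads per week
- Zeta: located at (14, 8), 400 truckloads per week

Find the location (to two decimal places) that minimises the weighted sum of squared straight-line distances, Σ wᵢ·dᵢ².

The minimiser of Σwᵢ‖p−pᵢ‖² is the weighted centroid p* = (Σwᵢpᵢ)/(Σwᵢ).
Σwᵢ = 1608.
Σwᵢxᵢ = 400·12 + 300·19 + 300·18 + 200·18 + 8·9 + 400·14 = 25172.
Σwᵢyᵢ = 400·14 + 300·9 + 300·14 + 200·5 + 8·15 + 400·8 = 16820.
x* = 25172/1608 = 15.65, y* = 16820/1608 = 10.46.

(15.65, 10.46)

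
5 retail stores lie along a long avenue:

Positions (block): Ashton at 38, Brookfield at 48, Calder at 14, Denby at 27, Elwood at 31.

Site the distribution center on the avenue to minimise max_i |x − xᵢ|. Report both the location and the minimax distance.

location 31, max distance 17

The 1-center on a line is the midpoint of the two extreme points: leftmost at 14, rightmost at 48.
Optimal location = (14 + 48)/2 = 31; maximum distance = (48 − 14)/2 = 17.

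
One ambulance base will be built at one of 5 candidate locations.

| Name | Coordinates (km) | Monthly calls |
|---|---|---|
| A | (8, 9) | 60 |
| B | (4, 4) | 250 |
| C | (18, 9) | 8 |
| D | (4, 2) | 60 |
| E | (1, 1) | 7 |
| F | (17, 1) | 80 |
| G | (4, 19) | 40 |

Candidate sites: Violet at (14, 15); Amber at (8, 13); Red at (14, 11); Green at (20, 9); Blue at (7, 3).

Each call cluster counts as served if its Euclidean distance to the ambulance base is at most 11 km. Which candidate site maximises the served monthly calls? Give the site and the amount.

Blue, covering 457

Coverage radius r = 11 km; a point is covered iff (Δx)²+(Δy)² ≤ 11² = 121.
  Violet (14, 15): covers {A, C, G} → 108
  Amber (8, 13): covers {A, B, C, G} → 358
  Red (14, 11): covers {A, C, F} → 148
  Green (20, 9): covers {C, F} → 88
  Blue (7, 3): covers {A, B, D, E, F} → 457
Maximum coverage at Blue: 457 monthly calls.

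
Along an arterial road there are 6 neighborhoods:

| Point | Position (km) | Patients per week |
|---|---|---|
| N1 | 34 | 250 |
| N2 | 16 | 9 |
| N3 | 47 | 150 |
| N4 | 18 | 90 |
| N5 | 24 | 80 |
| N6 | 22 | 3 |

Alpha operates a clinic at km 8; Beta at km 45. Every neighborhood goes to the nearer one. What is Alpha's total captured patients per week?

The indifferent point is the midpoint (8+45)/2 = 26.5; neighborhoods left of it (closer to Alpha at 8) go to Alpha, those right go to Beta.
  N2 at 16 (w=9) → Alpha
  N4 at 18 (w=90) → Alpha
  N6 at 22 (w=3) → Alpha
  N5 at 24 (w=80) → Alpha
  N1 at 34 (w=250) → Beta
  N3 at 47 (w=150) → Beta
Alpha captures 182; Beta captures 400.

182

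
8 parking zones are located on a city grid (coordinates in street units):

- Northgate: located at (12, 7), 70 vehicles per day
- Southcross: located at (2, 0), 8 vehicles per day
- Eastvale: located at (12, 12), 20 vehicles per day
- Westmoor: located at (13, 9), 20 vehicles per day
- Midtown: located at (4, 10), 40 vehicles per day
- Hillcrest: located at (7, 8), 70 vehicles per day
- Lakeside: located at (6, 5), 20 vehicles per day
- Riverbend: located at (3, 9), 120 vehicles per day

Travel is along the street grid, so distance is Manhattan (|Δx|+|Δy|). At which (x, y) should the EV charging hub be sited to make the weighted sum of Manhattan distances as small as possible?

Manhattan distance separates: Σwᵢ(|x−xᵢ|+|y−yᵢ|) = Σwᵢ|x−xᵢ| + Σwᵢ|y−yᵢ|, so x and y are optimised independently as 1-D weighted medians.
Total weight W = 368; half = 184.
x-coordinate, sorted with cumulative weight:
  x=2 (Southcross, w=8) cum 8
  x=3 (Riverbend, w=120) cum 128
  x=4 (Midtown, w=40) cum 168
  x=6 (Lakeside, w=20) cum 188  ← median
  x=7 (Hillcrest, w=70) cum 258
  x=12 (Northgate, w=70) cum 328
  x=12 (Eastvale, w=20) cum 348
  x=13 (Westmoor, w=20) cum 368
⇒ x* = 6
y-coordinate, sorted with cumulative weight:
  y=0 (Southcross, w=8) cum 8
  y=5 (Lakeside, w=20) cum 28
  y=7 (Northgate, w=70) cum 98
  y=8 (Hillcrest, w=70) cum 168
  y=9 (Westmoor, w=20) cum 188  ← median
  y=9 (Riverbend, w=120) cum 308
  y=10 (Midtown, w=40) cum 348
  y=12 (Eastvale, w=20) cum 368
⇒ y* = 9

(6, 9)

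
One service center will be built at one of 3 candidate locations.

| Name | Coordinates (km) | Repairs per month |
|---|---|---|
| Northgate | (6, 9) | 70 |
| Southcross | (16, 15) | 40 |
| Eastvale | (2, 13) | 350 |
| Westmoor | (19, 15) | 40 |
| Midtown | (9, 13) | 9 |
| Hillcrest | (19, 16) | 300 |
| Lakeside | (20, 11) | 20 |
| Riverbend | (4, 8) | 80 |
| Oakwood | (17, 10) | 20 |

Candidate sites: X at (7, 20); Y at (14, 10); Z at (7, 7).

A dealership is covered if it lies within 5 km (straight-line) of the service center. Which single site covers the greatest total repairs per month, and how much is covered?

Z, covering 150

Coverage radius r = 5 km; a point is covered iff (Δx)²+(Δy)² ≤ 5² = 25.
  X (7, 20): covers {none} → 0
  Y (14, 10): covers {Oakwood} → 20
  Z (7, 7): covers {Northgate, Riverbend} → 150
Maximum coverage at Z: 150 repairs per month.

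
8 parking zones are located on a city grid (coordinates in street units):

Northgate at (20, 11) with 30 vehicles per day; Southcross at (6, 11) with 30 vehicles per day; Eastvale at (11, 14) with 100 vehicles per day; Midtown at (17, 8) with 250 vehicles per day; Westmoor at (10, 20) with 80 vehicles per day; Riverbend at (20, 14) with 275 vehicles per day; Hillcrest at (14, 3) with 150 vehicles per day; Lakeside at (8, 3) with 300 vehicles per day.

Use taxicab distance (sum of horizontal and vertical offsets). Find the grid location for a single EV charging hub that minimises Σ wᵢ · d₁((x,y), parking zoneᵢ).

(14, 8)

Manhattan distance separates: Σwᵢ(|x−xᵢ|+|y−yᵢ|) = Σwᵢ|x−xᵢ| + Σwᵢ|y−yᵢ|, so x and y are optimised independently as 1-D weighted medians.
Total weight W = 1215; half = 607.5.
x-coordinate, sorted with cumulative weight:
  x=6 (Southcross, w=30) cum 30
  x=8 (Lakeside, w=300) cum 330
  x=10 (Westmoor, w=80) cum 410
  x=11 (Eastvale, w=100) cum 510
  x=14 (Hillcrest, w=150) cum 660  ← median
  x=17 (Midtown, w=250) cum 910
  x=20 (Northgate, w=30) cum 940
  x=20 (Riverbend, w=275) cum 1215
⇒ x* = 14
y-coordinate, sorted with cumulative weight:
  y=3 (Hillcrest, w=150) cum 150
  y=3 (Lakeside, w=300) cum 450
  y=8 (Midtown, w=250) cum 700  ← median
  y=11 (Northgate, w=30) cum 730
  y=11 (Southcross, w=30) cum 760
  y=14 (Eastvale, w=100) cum 860
  y=14 (Riverbend, w=275) cum 1135
  y=20 (Westmoor, w=80) cum 1215
⇒ y* = 8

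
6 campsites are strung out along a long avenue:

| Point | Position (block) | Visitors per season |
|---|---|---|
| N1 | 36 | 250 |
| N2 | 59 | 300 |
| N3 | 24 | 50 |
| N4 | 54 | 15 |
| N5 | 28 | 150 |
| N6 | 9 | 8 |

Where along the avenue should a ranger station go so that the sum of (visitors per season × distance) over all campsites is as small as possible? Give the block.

For a sum of weighted absolute distances on a line, the optimum is the weighted median (not the mean). Total weight W = 773; half-weight = 386.5.
Sort by position and accumulate weight:
  block 9 (N6, w=8) → cum 8
  block 24 (N3, w=50) → cum 58
  block 28 (N5, w=150) → cum 208
  block 36 (N1, w=250) → cum 458  ≥ 386.5 → median here
  block 54 (N4, w=15) → cum 473
  block 59 (N2, w=300) → cum 773
Optimal location: block 36.

x = 36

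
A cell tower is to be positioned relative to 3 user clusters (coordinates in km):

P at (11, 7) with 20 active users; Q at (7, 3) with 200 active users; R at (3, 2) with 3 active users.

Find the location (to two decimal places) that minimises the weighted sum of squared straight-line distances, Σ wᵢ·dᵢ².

The minimiser of Σwᵢ‖p−pᵢ‖² is the weighted centroid p* = (Σwᵢpᵢ)/(Σwᵢ).
Σwᵢ = 223.
Σwᵢxᵢ = 20·11 + 200·7 + 3·3 = 1629.
Σwᵢyᵢ = 20·7 + 200·3 + 3·2 = 746.
x* = 1629/223 = 7.30, y* = 746/223 = 3.35.

(7.30, 3.35)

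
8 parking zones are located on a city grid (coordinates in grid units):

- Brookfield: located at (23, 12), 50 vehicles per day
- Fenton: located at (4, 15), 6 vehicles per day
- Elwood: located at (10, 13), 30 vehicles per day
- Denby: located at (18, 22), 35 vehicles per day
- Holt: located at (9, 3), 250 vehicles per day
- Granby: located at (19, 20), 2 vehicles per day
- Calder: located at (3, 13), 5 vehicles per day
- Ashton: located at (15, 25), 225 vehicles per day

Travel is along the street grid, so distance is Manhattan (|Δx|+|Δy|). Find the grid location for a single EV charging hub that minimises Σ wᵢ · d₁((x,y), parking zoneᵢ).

Manhattan distance separates: Σwᵢ(|x−xᵢ|+|y−yᵢ|) = Σwᵢ|x−xᵢ| + Σwᵢ|y−yᵢ|, so x and y are optimised independently as 1-D weighted medians.
Total weight W = 603; half = 301.5.
x-coordinate, sorted with cumulative weight:
  x=3 (Calder, w=5) cum 5
  x=4 (Fenton, w=6) cum 11
  x=9 (Holt, w=250) cum 261
  x=10 (Elwood, w=30) cum 291
  x=15 (Ashton, w=225) cum 516  ← median
  x=18 (Denby, w=35) cum 551
  x=19 (Granby, w=2) cum 553
  x=23 (Brookfield, w=50) cum 603
⇒ x* = 15
y-coordinate, sorted with cumulative weight:
  y=3 (Holt, w=250) cum 250
  y=12 (Brookfield, w=50) cum 300
  y=13 (Elwood, w=30) cum 330  ← median
  y=13 (Calder, w=5) cum 335
  y=15 (Fenton, w=6) cum 341
  y=20 (Granby, w=2) cum 343
  y=22 (Denby, w=35) cum 378
  y=25 (Ashton, w=225) cum 603
⇒ y* = 13

(15, 13)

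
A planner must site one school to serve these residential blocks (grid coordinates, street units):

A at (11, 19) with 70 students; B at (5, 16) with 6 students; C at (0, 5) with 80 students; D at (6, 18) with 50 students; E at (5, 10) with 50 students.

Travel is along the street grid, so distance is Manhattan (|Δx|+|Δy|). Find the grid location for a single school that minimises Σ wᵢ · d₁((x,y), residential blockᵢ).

Manhattan distance separates: Σwᵢ(|x−xᵢ|+|y−yᵢ|) = Σwᵢ|x−xᵢ| + Σwᵢ|y−yᵢ|, so x and y are optimised independently as 1-D weighted medians.
Total weight W = 256; half = 128.
x-coordinate, sorted with cumulative weight:
  x=0 (C, w=80) cum 80
  x=5 (B, w=6) cum 86
  x=5 (E, w=50) cum 136  ← median
  x=6 (D, w=50) cum 186
  x=11 (A, w=70) cum 256
⇒ x* = 5
y-coordinate, sorted with cumulative weight:
  y=5 (C, w=80) cum 80
  y=10 (E, w=50) cum 130  ← median
  y=16 (B, w=6) cum 136
  y=18 (D, w=50) cum 186
  y=19 (A, w=70) cum 256
⇒ y* = 10

(5, 10)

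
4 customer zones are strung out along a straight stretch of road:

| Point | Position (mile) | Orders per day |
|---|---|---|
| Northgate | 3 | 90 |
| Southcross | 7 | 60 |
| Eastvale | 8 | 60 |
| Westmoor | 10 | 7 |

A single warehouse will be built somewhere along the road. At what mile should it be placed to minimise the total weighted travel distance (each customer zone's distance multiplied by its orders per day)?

x = 7

For a sum of weighted absolute distances on a line, the optimum is the weighted median (not the mean). Total weight W = 217; half-weight = 108.5.
Sort by position and accumulate weight:
  mile 3 (Northgate, w=90) → cum 90
  mile 7 (Southcross, w=60) → cum 150  ≥ 108.5 → median here
  mile 8 (Eastvale, w=60) → cum 210
  mile 10 (Westmoor, w=7) → cum 217
Optimal location: mile 7.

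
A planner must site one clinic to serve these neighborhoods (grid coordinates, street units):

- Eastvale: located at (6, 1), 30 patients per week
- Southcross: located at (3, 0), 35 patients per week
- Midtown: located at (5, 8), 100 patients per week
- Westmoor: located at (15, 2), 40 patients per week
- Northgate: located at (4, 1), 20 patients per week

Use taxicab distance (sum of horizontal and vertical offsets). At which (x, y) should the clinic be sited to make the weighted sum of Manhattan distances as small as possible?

(5, 2)

Manhattan distance separates: Σwᵢ(|x−xᵢ|+|y−yᵢ|) = Σwᵢ|x−xᵢ| + Σwᵢ|y−yᵢ|, so x and y are optimised independently as 1-D weighted medians.
Total weight W = 225; half = 112.5.
x-coordinate, sorted with cumulative weight:
  x=3 (Southcross, w=35) cum 35
  x=4 (Northgate, w=20) cum 55
  x=5 (Midtown, w=100) cum 155  ← median
  x=6 (Eastvale, w=30) cum 185
  x=15 (Westmoor, w=40) cum 225
⇒ x* = 5
y-coordinate, sorted with cumulative weight:
  y=0 (Southcross, w=35) cum 35
  y=1 (Eastvale, w=30) cum 65
  y=1 (Northgate, w=20) cum 85
  y=2 (Westmoor, w=40) cum 125  ← median
  y=8 (Midtown, w=100) cum 225
⇒ y* = 2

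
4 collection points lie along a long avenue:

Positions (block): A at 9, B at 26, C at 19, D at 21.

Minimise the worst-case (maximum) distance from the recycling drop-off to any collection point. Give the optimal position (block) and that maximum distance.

location 17.5, max distance 8.5

The 1-center on a line is the midpoint of the two extreme points: leftmost at 9, rightmost at 26.
Optimal location = (9 + 26)/2 = 17.5; maximum distance = (26 − 9)/2 = 8.5.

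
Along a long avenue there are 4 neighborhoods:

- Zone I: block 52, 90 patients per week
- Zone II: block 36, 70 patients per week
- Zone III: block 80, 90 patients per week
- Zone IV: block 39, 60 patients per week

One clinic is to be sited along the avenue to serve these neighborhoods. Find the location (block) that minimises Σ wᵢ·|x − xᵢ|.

For a sum of weighted absolute distances on a line, the optimum is the weighted median (not the mean). Total weight W = 310; half-weight = 155.
Sort by position and accumulate weight:
  block 36 (Zone II, w=70) → cum 70
  block 39 (Zone IV, w=60) → cum 130
  block 52 (Zone I, w=90) → cum 220  ≥ 155 → median here
  block 80 (Zone III, w=90) → cum 310
Optimal location: block 52.

x = 52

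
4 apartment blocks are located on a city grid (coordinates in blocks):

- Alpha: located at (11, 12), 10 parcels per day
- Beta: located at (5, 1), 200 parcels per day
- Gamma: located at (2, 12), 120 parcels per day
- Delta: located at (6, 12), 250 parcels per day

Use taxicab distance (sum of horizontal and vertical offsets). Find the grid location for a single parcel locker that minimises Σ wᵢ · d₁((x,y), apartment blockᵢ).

Manhattan distance separates: Σwᵢ(|x−xᵢ|+|y−yᵢ|) = Σwᵢ|x−xᵢ| + Σwᵢ|y−yᵢ|, so x and y are optimised independently as 1-D weighted medians.
Total weight W = 580; half = 290.
x-coordinate, sorted with cumulative weight:
  x=2 (Gamma, w=120) cum 120
  x=5 (Beta, w=200) cum 320  ← median
  x=6 (Delta, w=250) cum 570
  x=11 (Alpha, w=10) cum 580
⇒ x* = 5
y-coordinate, sorted with cumulative weight:
  y=1 (Beta, w=200) cum 200
  y=12 (Alpha, w=10) cum 210
  y=12 (Gamma, w=120) cum 330  ← median
  y=12 (Delta, w=250) cum 580
⇒ y* = 12

(5, 12)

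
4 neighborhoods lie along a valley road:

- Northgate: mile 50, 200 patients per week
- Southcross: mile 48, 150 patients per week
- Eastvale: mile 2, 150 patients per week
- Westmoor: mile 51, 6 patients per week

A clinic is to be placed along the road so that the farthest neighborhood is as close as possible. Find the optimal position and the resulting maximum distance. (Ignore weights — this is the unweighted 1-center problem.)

location 26.5, max distance 24.5

The 1-center on a line is the midpoint of the two extreme points: leftmost at 2, rightmost at 51.
Optimal location = (2 + 51)/2 = 26.5; maximum distance = (51 − 2)/2 = 24.5.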